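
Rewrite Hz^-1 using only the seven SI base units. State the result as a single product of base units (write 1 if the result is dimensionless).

Hz = 1/s = s⁻¹ (frequency is cycles per second).
So Hz⁻¹ = s.

s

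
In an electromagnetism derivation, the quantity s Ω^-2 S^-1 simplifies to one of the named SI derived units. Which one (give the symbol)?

Ω = V/A (resistance = voltage per current),
    = kg·m²·s⁻³·A⁻².
So Ω⁻² = kg⁻²·m⁻⁴·s⁶·A⁴.
S = 1/Ω (conductance is reciprocal resistance),
    = kg⁻¹·m⁻²·s³·A².
So S⁻¹ = kg·m²·s⁻³·A⁻².
Combining: s·Ω⁻²·S⁻¹ = s · (kg⁻²·m⁻⁴·s⁶·A⁴) · (kg·m²·s⁻³·A⁻²) = kg⁻¹·m⁻²·s⁴·A².
kg⁻¹·m⁻²·s⁴·A² is the base-SI form of the farad.

F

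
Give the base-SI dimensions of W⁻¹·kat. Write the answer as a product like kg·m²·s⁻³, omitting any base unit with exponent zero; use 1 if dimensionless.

kg⁻¹·m⁻²·s²·mol

W = J/s (power = energy per time),
    = kg·m²·s⁻³.
So W⁻¹ = kg⁻¹·m⁻²·s³.
kat = mol/s = s⁻¹·mol (catalytic activity).
Combining: W⁻¹·kat = (kg⁻¹·m⁻²·s³) · (s⁻¹·mol) = kg⁻¹·m⁻²·s²·mol.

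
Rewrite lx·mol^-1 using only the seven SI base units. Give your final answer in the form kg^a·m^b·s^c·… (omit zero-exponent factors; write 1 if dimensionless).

m⁻²·mol⁻¹·cd

lx = lm/m² (illuminance = luminous flux per area),
    = m⁻²·cd.
Combining: lx·mol⁻¹ = (m⁻²·cd) · mol⁻¹ = m⁻²·mol⁻¹·cd.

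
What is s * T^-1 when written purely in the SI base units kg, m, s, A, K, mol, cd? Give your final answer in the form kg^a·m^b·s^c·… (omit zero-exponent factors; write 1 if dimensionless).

T = kg·s⁻²·A⁻¹.
So T⁻¹ = kg⁻¹·s²·A.
Combining: s·T⁻¹ = s · (kg⁻¹·s²·A) = kg⁻¹·s³·A.

kg⁻¹·s³·A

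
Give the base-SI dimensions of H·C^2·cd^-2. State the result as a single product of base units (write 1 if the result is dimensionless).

H = Wb/A (inductance = flux per current),
    = kg·m²·s⁻²·A⁻².
C = A·s = s·A (charge = current × time).
So C² = s²·A².
Combining: H·C²·cd⁻² = (kg·m²·s⁻²·A⁻²) · (s²·A²) · cd⁻² = kg·m²·cd⁻².

kg·m²·cd⁻²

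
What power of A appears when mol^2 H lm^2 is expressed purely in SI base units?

H = kg·m²·s⁻²·A⁻².
lm = cd.
So lm² = cd².
Combining: mol²·H·lm² = mol² · (kg·m²·s⁻²·A⁻²) · cd² = kg·m²·s⁻²·A⁻²·mol²·cd².
The exponent of A is -2.

-2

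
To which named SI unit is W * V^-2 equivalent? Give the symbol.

S

W = J/s (power = energy per time),
    = kg·m²·s⁻³.
V = W/A (potential = power per current),
    = kg·m²·s⁻³·A⁻¹.
So V⁻² = kg⁻²·m⁻⁴·s⁶·A².
Combining: W·V⁻² = (kg·m²·s⁻³) · (kg⁻²·m⁻⁴·s⁶·A²) = kg⁻¹·m⁻²·s³·A².
kg⁻¹·m⁻²·s³·A² is the base-SI form of the siemens.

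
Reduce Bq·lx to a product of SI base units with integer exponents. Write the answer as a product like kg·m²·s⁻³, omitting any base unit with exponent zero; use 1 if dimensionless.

Bq = 1/s = s⁻¹ (activity is decays per second).
lx = lm/m² (illuminance = luminous flux per area),
    = m⁻²·cd.
Combining: Bq·lx = s⁻¹ · (m⁻²·cd) = m⁻²·s⁻¹·cd.

m⁻²·s⁻¹·cd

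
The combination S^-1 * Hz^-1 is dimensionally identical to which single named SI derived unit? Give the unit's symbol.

S = kg⁻¹·m⁻²·s³·A².
So S⁻¹ = kg·m²·s⁻³·A⁻².
Hz = s⁻¹.
So Hz⁻¹ = s.
Combining: S⁻¹·Hz⁻¹ = (kg·m²·s⁻³·A⁻²) · s = kg·m²·s⁻²·A⁻².
kg·m²·s⁻²·A⁻² is the base-SI form of the henry.

H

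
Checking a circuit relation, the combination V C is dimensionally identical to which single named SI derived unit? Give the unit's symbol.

V = kg·m²·s⁻³·A⁻¹.
C = s·A.
Combining: V·C = (kg·m²·s⁻³·A⁻¹) · (s·A) = kg·m²·s⁻².
kg·m²·s⁻² is the base-SI form of the joule.

J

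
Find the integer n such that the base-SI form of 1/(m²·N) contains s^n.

2

N = kg·m/s² = kg·m·s⁻² (force = mass × acceleration).
So N⁻¹ = kg⁻¹·m⁻¹·s².
Combining: m⁻²·N⁻¹ = m⁻² · (kg⁻¹·m⁻¹·s²) = kg⁻¹·m⁻³·s².
The exponent of s is 2.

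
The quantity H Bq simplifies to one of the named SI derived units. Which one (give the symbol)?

H = kg·m²·s⁻²·A⁻².
Bq = s⁻¹.
Combining: H·Bq = (kg·m²·s⁻²·A⁻²) · s⁻¹ = kg·m²·s⁻³·A⁻².
kg·m²·s⁻³·A⁻² is the base-SI form of the ohm.

Ω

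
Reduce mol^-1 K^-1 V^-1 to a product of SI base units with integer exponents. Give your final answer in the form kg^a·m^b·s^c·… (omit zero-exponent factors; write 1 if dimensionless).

kg⁻¹·m⁻²·s³·A·K⁻¹·mol⁻¹

V = W/A (potential = power per current),
    = kg·m²·s⁻³·A⁻¹.
So V⁻¹ = kg⁻¹·m⁻²·s³·A.
Combining: mol⁻¹·K⁻¹·V⁻¹ = mol⁻¹ · K⁻¹ · (kg⁻¹·m⁻²·s³·A) = kg⁻¹·m⁻²·s³·A·K⁻¹·mol⁻¹.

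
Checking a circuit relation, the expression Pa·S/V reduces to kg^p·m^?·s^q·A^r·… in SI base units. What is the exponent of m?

Pa = kg·m⁻¹·s⁻².
S = kg⁻¹·m⁻²·s³·A².
V = kg·m²·s⁻³·A⁻¹.
So V⁻¹ = kg⁻¹·m⁻²·s³·A.
Combining: Pa·S·V⁻¹ = (kg·m⁻¹·s⁻²) · (kg⁻¹·m⁻²·s³·A²) · (kg⁻¹·m⁻²·s³·A) = kg⁻¹·m⁻⁵·s⁴·A³.
The exponent of m is -5.

-5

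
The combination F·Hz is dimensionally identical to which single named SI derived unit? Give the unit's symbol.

S

F = C/V (capacitance = charge per voltage),
    = A·s/(kg·m²·s⁻³·A⁻¹) (substituting C and V),
    = kg⁻¹·m⁻²·s⁴·A².
Hz = 1/s = s⁻¹ (frequency is cycles per second).
Combining: F·Hz = (kg⁻¹·m⁻²·s⁴·A²) · s⁻¹ = kg⁻¹·m⁻²·s³·A².
kg⁻¹·m⁻²·s³·A² is the base-SI form of the siemens.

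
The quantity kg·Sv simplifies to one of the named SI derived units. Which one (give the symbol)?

Sv = J/kg (equivalent dose = energy per mass),
    = m²·s⁻².
Combining: kg·Sv = kg · (m²·s⁻²) = kg·m²·s⁻².
kg·m²·s⁻² is the base-SI form of the joule.

J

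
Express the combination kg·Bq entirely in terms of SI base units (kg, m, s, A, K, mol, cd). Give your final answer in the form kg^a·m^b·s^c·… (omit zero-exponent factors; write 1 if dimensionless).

Bq = 1/s = s⁻¹ (activity is decays per second).
Combining: kg·Bq = kg · s⁻¹ = kg·s⁻¹.

kg·s⁻¹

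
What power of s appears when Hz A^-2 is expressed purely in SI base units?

-1

Hz = 1/s = s⁻¹ (frequency is cycles per second).
Combining: Hz·A⁻² = s⁻¹ · A⁻² = s⁻¹·A⁻².
The exponent of s is -1.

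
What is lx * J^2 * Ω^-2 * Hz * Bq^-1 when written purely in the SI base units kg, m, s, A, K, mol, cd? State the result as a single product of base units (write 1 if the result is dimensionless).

m⁻²·s²·A⁴·cd

lx = lm/m² (illuminance = luminous flux per area),
    = m⁻²·cd.
J = N·m (work = force × distance),
    = kg·m²·s⁻².
So J² = kg²·m⁴·s⁻⁴.
Ω = V/A (resistance = voltage per current),
    = kg·m²·s⁻³·A⁻².
So Ω⁻² = kg⁻²·m⁻⁴·s⁶·A⁴.
Hz = 1/s = s⁻¹ (frequency is cycles per second).
Bq = 1/s = s⁻¹ (activity is decays per second).
So Bq⁻¹ = s.
Combining: lx·J²·Ω⁻²·Hz·Bq⁻¹ = (m⁻²·cd) · (kg²·m⁴·s⁻⁴) · (kg⁻²·m⁻⁴·s⁶·A⁴) · s⁻¹ · s = m⁻²·s²·A⁴·cd.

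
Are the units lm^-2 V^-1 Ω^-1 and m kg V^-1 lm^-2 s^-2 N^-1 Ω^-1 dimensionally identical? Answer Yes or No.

Left side:
  lm = cd·sr = cd (luminous flux; sr is dimensionless).
  So lm⁻² = cd⁻².
  V = W/A (potential = power per current),
      = kg·m²·s⁻³·A⁻¹.
  So V⁻¹ = kg⁻¹·m⁻²·s³·A.
  Ω = V/A (resistance = voltage per current),
      = kg·m²·s⁻³·A⁻².
  So Ω⁻¹ = kg⁻¹·m⁻²·s³·A².
  Combining: lm⁻²·V⁻¹·Ω⁻¹ = cd⁻² · (kg⁻¹·m⁻²·s³·A) · (kg⁻¹·m⁻²·s³·A²) = kg⁻²·m⁻⁴·s⁶·A³·cd⁻².
Right side:
  V = kg·m²·s⁻³·A⁻¹.
  So V⁻¹ = kg⁻¹·m⁻²·s³·A.
  lm = cd.
  So lm⁻² = cd⁻².
  N = kg·m·s⁻².
  So N⁻¹ = kg⁻¹·m⁻¹·s².
  Ω = kg·m²·s⁻³·A⁻².
  So Ω⁻¹ = kg⁻¹·m⁻²·s³·A².
  Combining: m·kg·V⁻¹·lm⁻²·s⁻²·N⁻¹·Ω⁻¹ = m · kg · (kg⁻¹·m⁻²·s³·A) · cd⁻² · s⁻² · (kg⁻¹·m⁻¹·s²) · (kg⁻¹·m⁻²·s³·A²) = kg⁻²·m⁻⁴·s⁶·A³·cd⁻².
Both reduce to kg⁻²·m⁻⁴·s⁶·A³·cd⁻².

Yes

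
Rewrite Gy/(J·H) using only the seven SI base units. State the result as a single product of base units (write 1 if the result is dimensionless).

J = N·m (work = force × distance),
    = kg·m²·s⁻².
So J⁻¹ = kg⁻¹·m⁻²·s².
H = Wb/A (inductance = flux per current),
    = kg·m²·s⁻²·A⁻².
So H⁻¹ = kg⁻¹·m⁻²·s²·A².
Gy = J/kg (absorbed dose = energy per mass),
    = m²·s⁻².
Combining: J⁻¹·H⁻¹·Gy = (kg⁻¹·m⁻²·s²) · (kg⁻¹·m⁻²·s²·A²) · (m²·s⁻²) = kg⁻²·m⁻²·s²·A².

kg⁻²·m⁻²·s²·A²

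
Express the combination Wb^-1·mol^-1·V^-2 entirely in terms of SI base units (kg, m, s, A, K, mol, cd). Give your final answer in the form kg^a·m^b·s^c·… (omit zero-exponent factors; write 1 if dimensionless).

kg⁻³·m⁻⁶·s⁸·A³·mol⁻¹

Wb = V·s (flux: a volt is a weber per second),
    = kg·m²·s⁻²·A⁻¹.
So Wb⁻¹ = kg⁻¹·m⁻²·s²·A.
V = W/A (potential = power per current),
    = kg·m²·s⁻³·A⁻¹.
So V⁻² = kg⁻²·m⁻⁴·s⁶·A².
Combining: Wb⁻¹·mol⁻¹·V⁻² = (kg⁻¹·m⁻²·s²·A) · mol⁻¹ · (kg⁻²·m⁻⁴·s⁶·A²) = kg⁻³·m⁻⁶·s⁸·A³·mol⁻¹.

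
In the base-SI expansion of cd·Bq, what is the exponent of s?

Bq = 1/s = s⁻¹ (activity is decays per second).
Combining: cd·Bq = cd · s⁻¹ = s⁻¹·cd.
The exponent of s is -1.

-1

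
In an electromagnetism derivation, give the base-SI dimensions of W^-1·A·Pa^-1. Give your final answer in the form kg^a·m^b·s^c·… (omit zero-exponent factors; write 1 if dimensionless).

kg⁻²·m⁻¹·s⁵·A

W = kg·m²·s⁻³.
So W⁻¹ = kg⁻¹·m⁻²·s³.
Pa = kg·m⁻¹·s⁻².
So Pa⁻¹ = kg⁻¹·m·s².
Combining: W⁻¹·A·Pa⁻¹ = (kg⁻¹·m⁻²·s³) · A · (kg⁻¹·m·s²) = kg⁻²·m⁻¹·s⁵·A.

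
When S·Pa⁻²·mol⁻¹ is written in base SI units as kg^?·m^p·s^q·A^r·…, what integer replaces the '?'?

S = kg⁻¹·m⁻²·s³·A².
Pa = kg·m⁻¹·s⁻².
So Pa⁻² = kg⁻²·m²·s⁴.
Combining: S·Pa⁻²·mol⁻¹ = (kg⁻¹·m⁻²·s³·A²) · (kg⁻²·m²·s⁴) · mol⁻¹ = kg⁻³·s⁷·A²·mol⁻¹.
The exponent of kg is -3.

-3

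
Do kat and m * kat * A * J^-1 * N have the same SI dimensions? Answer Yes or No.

Left side:
  kat = mol/s = s⁻¹·mol (catalytic activity).
Right side:
  kat = s⁻¹·mol.
  J = kg·m²·s⁻².
  So J⁻¹ = kg⁻¹·m⁻²·s².
  N = kg·m·s⁻².
  Combining: m·kat·A·J⁻¹·N = m · (s⁻¹·mol) · A · (kg⁻¹·m⁻²·s²) · (kg·m·s⁻²) = s⁻¹·A·mol.
Left is s⁻¹·mol; right is s⁻¹·A·mol — different.

No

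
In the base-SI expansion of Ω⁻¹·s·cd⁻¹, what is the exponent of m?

-2

Ω = V/A (resistance = voltage per current),
    = kg·m²·s⁻³·A⁻².
So Ω⁻¹ = kg⁻¹·m⁻²·s³·A².
Combining: Ω⁻¹·s·cd⁻¹ = (kg⁻¹·m⁻²·s³·A²) · s · cd⁻¹ = kg⁻¹·m⁻²·s⁴·A²·cd⁻¹.
The exponent of m is -2.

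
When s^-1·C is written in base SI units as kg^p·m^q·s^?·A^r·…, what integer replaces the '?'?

0

C = A·s = s·A (charge = current × time).
Combining: s⁻¹·C = s⁻¹ · (s·A) = A.
The exponent of s is 0.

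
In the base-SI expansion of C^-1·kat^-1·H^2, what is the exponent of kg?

C = A·s = s·A (charge = current × time).
So C⁻¹ = s⁻¹·A⁻¹.
kat = mol/s = s⁻¹·mol (catalytic activity).
So kat⁻¹ = s·mol⁻¹.
H = Wb/A (inductance = flux per current),
    = kg·m²·s⁻²·A⁻².
So H² = kg²·m⁴·s⁻⁴·A⁻⁴.
Combining: C⁻¹·kat⁻¹·H² = (s⁻¹·A⁻¹) · (s·mol⁻¹) · (kg²·m⁴·s⁻⁴·A⁻⁴) = kg²·m⁴·s⁻⁴·A⁻⁵·mol⁻¹.
The exponent of kg is 2.

2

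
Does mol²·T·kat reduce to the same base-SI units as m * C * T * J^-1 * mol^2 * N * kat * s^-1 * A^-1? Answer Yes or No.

Left side:
  T = kg·s⁻²·A⁻¹.
  kat = s⁻¹·mol.
  Combining: mol²·T·kat = mol² · (kg·s⁻²·A⁻¹) · (s⁻¹·mol) = kg·s⁻³·A⁻¹·mol³.
Right side:
  C = A·s = s·A (charge = current × time).
  T = Wb/m² (flux density = flux per area),
      = kg·s⁻²·A⁻¹.
  J = N·m (work = force × distance),
      = kg·m²·s⁻².
  So J⁻¹ = kg⁻¹·m⁻²·s².
  N = kg·m/s² = kg·m·s⁻² (force = mass × acceleration).
  kat = mol/s = s⁻¹·mol (catalytic activity).
  Combining: m·C·T·J⁻¹·mol²·N·kat·s⁻¹·A⁻¹ = m · (s·A) · (kg·s⁻²·A⁻¹) · (kg⁻¹·m⁻²·s²) · mol² · (kg·m·s⁻²) · (s⁻¹·mol) · s⁻¹ · A⁻¹ = kg·s⁻³·A⁻¹·mol³.
Both reduce to kg·s⁻³·A⁻¹·mol³.

Yes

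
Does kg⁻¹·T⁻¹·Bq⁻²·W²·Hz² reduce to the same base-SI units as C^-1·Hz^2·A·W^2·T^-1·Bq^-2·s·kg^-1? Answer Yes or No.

Left side:
  T = kg·s⁻²·A⁻¹.
  So T⁻¹ = kg⁻¹·s²·A.
  Bq = s⁻¹.
  So Bq⁻² = s².
  W = kg·m²·s⁻³.
  So W² = kg²·m⁴·s⁻⁶.
  Hz = s⁻¹.
  So Hz² = s⁻².
  Combining: kg⁻¹·T⁻¹·Bq⁻²·W²·Hz² = kg⁻¹ · (kg⁻¹·s²·A) · s² · (kg²·m⁴·s⁻⁶) · s⁻² = m⁴·s⁻⁴·A.
Right side:
  C = s·A.
  So C⁻¹ = s⁻¹·A⁻¹.
  Hz = s⁻¹.
  So Hz² = s⁻².
  W = kg·m²·s⁻³.
  So W² = kg²·m⁴·s⁻⁶.
  T = kg·s⁻²·A⁻¹.
  So T⁻¹ = kg⁻¹·s²·A.
  Bq = s⁻¹.
  So Bq⁻² = s².
  Combining: C⁻¹·Hz²·A·W²·T⁻¹·Bq⁻²·s·kg⁻¹ = (s⁻¹·A⁻¹) · s⁻² · A · (kg²·m⁴·s⁻⁶) · (kg⁻¹·s²·A) · s² · s · kg⁻¹ = m⁴·s⁻⁴·A.
Both reduce to m⁴·s⁻⁴·A.

Yes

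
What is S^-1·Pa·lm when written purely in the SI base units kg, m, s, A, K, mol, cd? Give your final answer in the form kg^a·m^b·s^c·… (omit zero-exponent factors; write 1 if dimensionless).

S = 1/Ω (conductance is reciprocal resistance),
    = kg⁻¹·m⁻²·s³·A².
So S⁻¹ = kg·m²·s⁻³·A⁻².
Pa = N/m² (pressure = force per area),
    = kg·m⁻¹·s⁻².
lm = cd·sr = cd (luminous flux; sr is dimensionless).
Combining: S⁻¹·Pa·lm = (kg·m²·s⁻³·A⁻²) · (kg·m⁻¹·s⁻²) · cd = kg²·m·s⁻⁵·A⁻²·cd.

kg²·m·s⁻⁵·A⁻²·cd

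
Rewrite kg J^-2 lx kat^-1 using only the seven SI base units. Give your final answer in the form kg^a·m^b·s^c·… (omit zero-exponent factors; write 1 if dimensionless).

kg⁻¹·m⁻⁶·s⁵·mol⁻¹·cd

J = kg·m²·s⁻².
So J⁻² = kg⁻²·m⁻⁴·s⁴.
lx = m⁻²·cd.
kat = s⁻¹·mol.
So kat⁻¹ = s·mol⁻¹.
Combining: kg·J⁻²·lx·kat⁻¹ = kg · (kg⁻²·m⁻⁴·s⁴) · (m⁻²·cd) · (s·mol⁻¹) = kg⁻¹·m⁻⁶·s⁵·mol⁻¹·cd.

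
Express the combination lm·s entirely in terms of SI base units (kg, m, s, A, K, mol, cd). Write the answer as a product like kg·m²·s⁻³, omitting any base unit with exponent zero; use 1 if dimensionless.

lm = cd·sr = cd (luminous flux; sr is dimensionless).
Combining: lm·s = cd · s = s·cd.

s·cd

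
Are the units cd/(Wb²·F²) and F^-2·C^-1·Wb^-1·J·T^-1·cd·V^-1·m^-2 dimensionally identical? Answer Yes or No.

Left side:
  Wb = V·s (flux: a volt is a weber per second),
      = kg·m²·s⁻²·A⁻¹.
  So Wb⁻² = kg⁻²·m⁻⁴·s⁴·A².
  F = C/V (capacitance = charge per voltage),
      = A·s/(kg·m²·s⁻³·A⁻¹) (substituting C and V),
      = kg⁻¹·m⁻²·s⁴·A².
  So F⁻² = kg²·m⁴·s⁻⁸·A⁻⁴.
  Combining: cd·Wb⁻²·F⁻² = cd · (kg⁻²·m⁻⁴·s⁴·A²) · (kg²·m⁴·s⁻⁸·A⁻⁴) = s⁻⁴·A⁻²·cd.
Right side:
  F = kg⁻¹·m⁻²·s⁴·A².
  So F⁻² = kg²·m⁴·s⁻⁸·A⁻⁴.
  C = s·A.
  So C⁻¹ = s⁻¹·A⁻¹.
  Wb = kg·m²·s⁻²·A⁻¹.
  So Wb⁻¹ = kg⁻¹·m⁻²·s²·A.
  J = kg·m²·s⁻².
  T = kg·s⁻²·A⁻¹.
  So T⁻¹ = kg⁻¹·s²·A.
  V = kg·m²·s⁻³·A⁻¹.
  So V⁻¹ = kg⁻¹·m⁻²·s³·A.
  Combining: F⁻²·C⁻¹·Wb⁻¹·J·T⁻¹·cd·V⁻¹·m⁻² = (kg²·m⁴·s⁻⁸·A⁻⁴) · (s⁻¹·A⁻¹) · (kg⁻¹·m⁻²·s²·A) · (kg·m²·s⁻²) · (kg⁻¹·s²·A) · cd · (kg⁻¹·m⁻²·s³·A) · m⁻² = s⁻⁴·A⁻²·cd.
Both reduce to s⁻⁴·A⁻²·cd.

Yes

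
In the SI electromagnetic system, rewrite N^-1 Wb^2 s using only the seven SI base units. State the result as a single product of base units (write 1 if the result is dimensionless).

N = kg·m/s² = kg·m·s⁻² (force = mass × acceleration).
So N⁻¹ = kg⁻¹·m⁻¹·s².
Wb = V·s (flux: a volt is a weber per second),
    = kg·m²·s⁻²·A⁻¹.
So Wb² = kg²·m⁴·s⁻⁴·A⁻².
Combining: N⁻¹·Wb²·s = (kg⁻¹·m⁻¹·s²) · (kg²·m⁴·s⁻⁴·A⁻²) · s = kg·m³·s⁻¹·A⁻².

kg·m³·s⁻¹·A⁻²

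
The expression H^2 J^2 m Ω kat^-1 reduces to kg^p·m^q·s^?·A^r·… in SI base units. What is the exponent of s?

-10

H = kg·m²·s⁻²·A⁻².
So H² = kg²·m⁴·s⁻⁴·A⁻⁴.
J = kg·m²·s⁻².
So J² = kg²·m⁴·s⁻⁴.
Ω = kg·m²·s⁻³·A⁻².
kat = s⁻¹·mol.
So kat⁻¹ = s·mol⁻¹.
Combining: H²·J²·m·Ω·kat⁻¹ = (kg²·m⁴·s⁻⁴·A⁻⁴) · (kg²·m⁴·s⁻⁴) · m · (kg·m²·s⁻³·A⁻²) · (s·mol⁻¹) = kg⁵·m¹¹·s⁻¹⁰·A⁻⁶·mol⁻¹.
The exponent of s is -10.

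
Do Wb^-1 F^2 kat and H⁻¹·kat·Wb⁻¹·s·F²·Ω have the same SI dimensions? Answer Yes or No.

Yes

Left side:
  Wb = V·s (flux: a volt is a weber per second),
      = kg·m²·s⁻²·A⁻¹.
  So Wb⁻¹ = kg⁻¹·m⁻²·s²·A.
  F = C/V (capacitance = charge per voltage),
      = A·s/(kg·m²·s⁻³·A⁻¹) (substituting C and V),
      = kg⁻¹·m⁻²·s⁴·A².
  So F² = kg⁻²·m⁻⁴·s⁸·A⁴.
  kat = mol/s = s⁻¹·mol (catalytic activity).
  Combining: Wb⁻¹·F²·kat = (kg⁻¹·m⁻²·s²·A) · (kg⁻²·m⁻⁴·s⁸·A⁴) · (s⁻¹·mol) = kg⁻³·m⁻⁶·s⁹·A⁵·mol.
Right side:
  H = kg·m²·s⁻²·A⁻².
  So H⁻¹ = kg⁻¹·m⁻²·s²·A².
  kat = s⁻¹·mol.
  Wb = kg·m²·s⁻²·A⁻¹.
  So Wb⁻¹ = kg⁻¹·m⁻²·s²·A.
  F = kg⁻¹·m⁻²·s⁴·A².
  So F² = kg⁻²·m⁻⁴·s⁸·A⁴.
  Ω = kg·m²·s⁻³·A⁻².
  Combining: H⁻¹·kat·Wb⁻¹·s·F²·Ω = (kg⁻¹·m⁻²·s²·A²) · (s⁻¹·mol) · (kg⁻¹·m⁻²·s²·A) · s · (kg⁻²·m⁻⁴·s⁸·A⁴) · (kg·m²·s⁻³·A⁻²) = kg⁻³·m⁻⁶·s⁹·A⁵·mol.
Both reduce to kg⁻³·m⁻⁶·s⁹·A⁵·mol.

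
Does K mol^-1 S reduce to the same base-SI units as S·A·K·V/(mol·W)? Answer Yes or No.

Left side:
  S = 1/Ω (conductance is reciprocal resistance),
      = kg⁻¹·m⁻²·s³·A².
  Combining: K·mol⁻¹·S = K · mol⁻¹ · (kg⁻¹·m⁻²·s³·A²) = kg⁻¹·m⁻²·s³·A²·K·mol⁻¹.
Right side:
  S = 1/Ω (conductance is reciprocal resistance),
      = kg⁻¹·m⁻²·s³·A².
  W = J/s (power = energy per time),
      = kg·m²·s⁻³.
  So W⁻¹ = kg⁻¹·m⁻²·s³.
  V = W/A (potential = power per current),
      = kg·m²·s⁻³·A⁻¹.
  Combining: mol⁻¹·S·A·W⁻¹·K·V = mol⁻¹ · (kg⁻¹·m⁻²·s³·A²) · A · (kg⁻¹·m⁻²·s³) · K · (kg·m²·s⁻³·A⁻¹) = kg⁻¹·m⁻²·s³·A²·K·mol⁻¹.
Both reduce to kg⁻¹·m⁻²·s³·A²·K·mol⁻¹.

Yes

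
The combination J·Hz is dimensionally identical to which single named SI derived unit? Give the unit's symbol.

W

J = kg·m²·s⁻².
Hz = s⁻¹.
Combining: J·Hz = (kg·m²·s⁻²) · s⁻¹ = kg·m²·s⁻³.
kg·m²·s⁻³ is the base-SI form of the watt.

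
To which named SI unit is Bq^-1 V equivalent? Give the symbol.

Wb

Bq = 1/s = s⁻¹ (activity is decays per second).
So Bq⁻¹ = s.
V = W/A (potential = power per current),
    = kg·m²·s⁻³·A⁻¹.
Combining: Bq⁻¹·V = s · (kg·m²·s⁻³·A⁻¹) = kg·m²·s⁻²·A⁻¹.
kg·m²·s⁻²·A⁻¹ is the base-SI form of the weber.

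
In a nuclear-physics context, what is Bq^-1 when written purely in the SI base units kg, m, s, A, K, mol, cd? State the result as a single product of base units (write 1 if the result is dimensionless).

Bq = 1/s = s⁻¹ (activity is decays per second).
So Bq⁻¹ = s.

s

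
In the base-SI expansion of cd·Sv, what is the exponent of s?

-2

Sv = m²·s⁻².
Combining: cd·Sv = cd · (m²·s⁻²) = m²·s⁻²·cd.
The exponent of s is -2.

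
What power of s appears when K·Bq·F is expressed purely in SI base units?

3

Bq = 1/s = s⁻¹ (activity is decays per second).
F = C/V (capacitance = charge per voltage),
    = A·s/(kg·m²·s⁻³·A⁻¹) (substituting C and V),
    = kg⁻¹·m⁻²·s⁴·A².
Combining: K·Bq·F = K · s⁻¹ · (kg⁻¹·m⁻²·s⁴·A²) = kg⁻¹·m⁻²·s³·A²·K.
The exponent of s is 3.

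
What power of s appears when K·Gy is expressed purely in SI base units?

Gy = J/kg (absorbed dose = energy per mass),
    = m²·s⁻².
Combining: K·Gy = K · (m²·s⁻²) = m²·s⁻²·K.
The exponent of s is -2.

-2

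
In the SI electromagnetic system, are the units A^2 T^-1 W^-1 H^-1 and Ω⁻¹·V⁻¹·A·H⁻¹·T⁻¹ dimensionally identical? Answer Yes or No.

Left side:
  T = Wb/m² (flux density = flux per area),
      = kg·s⁻²·A⁻¹.
  So T⁻¹ = kg⁻¹·s²·A.
  W = J/s (power = energy per time),
      = kg·m²·s⁻³.
  So W⁻¹ = kg⁻¹·m⁻²·s³.
  H = Wb/A (inductance = flux per current),
      = kg·m²·s⁻²·A⁻².
  So H⁻¹ = kg⁻¹·m⁻²·s²·A².
  Combining: A²·T⁻¹·W⁻¹·H⁻¹ = A² · (kg⁻¹·s²·A) · (kg⁻¹·m⁻²·s³) · (kg⁻¹·m⁻²·s²·A²) = kg⁻³·m⁻⁴·s⁷·A⁵.
Right side:
  Ω = kg·m²·s⁻³·A⁻².
  So Ω⁻¹ = kg⁻¹·m⁻²·s³·A².
  V = kg·m²·s⁻³·A⁻¹.
  So V⁻¹ = kg⁻¹·m⁻²·s³·A.
  H = kg·m²·s⁻²·A⁻².
  So H⁻¹ = kg⁻¹·m⁻²·s²·A².
  T = kg·s⁻²·A⁻¹.
  So T⁻¹ = kg⁻¹·s²·A.
  Combining: Ω⁻¹·V⁻¹·A·H⁻¹·T⁻¹ = (kg⁻¹·m⁻²·s³·A²) · (kg⁻¹·m⁻²·s³·A) · A · (kg⁻¹·m⁻²·s²·A²) · (kg⁻¹·s²·A) = kg⁻⁴·m⁻⁶·s¹⁰·A⁷.
Left is kg⁻³·m⁻⁴·s⁷·A⁵; right is kg⁻⁴·m⁻⁶·s¹⁰·A⁷ — different.

No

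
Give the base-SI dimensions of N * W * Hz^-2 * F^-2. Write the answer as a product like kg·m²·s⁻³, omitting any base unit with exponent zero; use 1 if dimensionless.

N = kg·m/s² = kg·m·s⁻² (force = mass × acceleration).
W = J/s (power = energy per time),
    = kg·m²·s⁻³.
Hz = 1/s = s⁻¹ (frequency is cycles per second).
So Hz⁻² = s².
F = C/V (capacitance = charge per voltage),
    = A·s/(kg·m²·s⁻³·A⁻¹) (substituting C and V),
    = kg⁻¹·m⁻²·s⁴·A².
So F⁻² = kg²·m⁴·s⁻⁸·A⁻⁴.
Combining: N·W·Hz⁻²·F⁻² = (kg·m·s⁻²) · (kg·m²·s⁻³) · s² · (kg²·m⁴·s⁻⁸·A⁻⁴) = kg⁴·m⁷·s⁻¹¹·A⁻⁴.

kg⁴·m⁷·s⁻¹¹·A⁻⁴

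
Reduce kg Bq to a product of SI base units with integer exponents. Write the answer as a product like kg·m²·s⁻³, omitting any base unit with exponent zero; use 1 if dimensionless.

Bq = 1/s = s⁻¹ (activity is decays per second).
Combining: kg·Bq = kg · s⁻¹ = kg·s⁻¹.

kg·s⁻¹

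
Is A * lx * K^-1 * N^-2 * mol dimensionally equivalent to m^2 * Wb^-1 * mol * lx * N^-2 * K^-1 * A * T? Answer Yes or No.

Yes

Left side:
  lx = m⁻²·cd.
  N = kg·m·s⁻².
  So N⁻² = kg⁻²·m⁻²·s⁴.
  Combining: A·lx·K⁻¹·N⁻²·mol = A · (m⁻²·cd) · K⁻¹ · (kg⁻²·m⁻²·s⁴) · mol = kg⁻²·m⁻⁴·s⁴·A·K⁻¹·mol·cd.
Right side:
  Wb = V·s (flux: a volt is a weber per second),
      = kg·m²·s⁻²·A⁻¹.
  So Wb⁻¹ = kg⁻¹·m⁻²·s²·A.
  lx = lm/m² (illuminance = luminous flux per area),
      = m⁻²·cd.
  N = kg·m/s² = kg·m·s⁻² (force = mass × acceleration).
  So N⁻² = kg⁻²·m⁻²·s⁴.
  T = Wb/m² (flux density = flux per area),
      = kg·s⁻²·A⁻¹.
  Combining: m²·Wb⁻¹·mol·lx·N⁻²·K⁻¹·A·T = m² · (kg⁻¹·m⁻²·s²·A) · mol · (m⁻²·cd) · (kg⁻²·m⁻²·s⁴) · K⁻¹ · A · (kg·s⁻²·A⁻¹) = kg⁻²·m⁻⁴·s⁴·A·K⁻¹·mol·cd.
Both reduce to kg⁻²·m⁻⁴·s⁴·A·K⁻¹·mol·cd.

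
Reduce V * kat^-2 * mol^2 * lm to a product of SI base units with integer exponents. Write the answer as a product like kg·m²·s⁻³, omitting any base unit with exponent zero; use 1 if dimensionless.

kg·m²·s⁻¹·A⁻¹·cd

V = W/A (potential = power per current),
    = kg·m²·s⁻³·A⁻¹.
kat = mol/s = s⁻¹·mol (catalytic activity).
So kat⁻² = s²·mol⁻².
lm = cd·sr = cd (luminous flux; sr is dimensionless).
Combining: V·kat⁻²·mol²·lm = (kg·m²·s⁻³·A⁻¹) · (s²·mol⁻²) · mol² · cd = kg·m²·s⁻¹·A⁻¹·cd.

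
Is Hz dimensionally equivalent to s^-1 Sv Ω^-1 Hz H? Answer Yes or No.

Left side:
  Hz = s⁻¹.
Right side:
  Sv = m²·s⁻².
  Ω = kg·m²·s⁻³·A⁻².
  So Ω⁻¹ = kg⁻¹·m⁻²·s³·A².
  Hz = s⁻¹.
  H = kg·m²·s⁻²·A⁻².
  Combining: s⁻¹·Sv·Ω⁻¹·Hz·H = s⁻¹ · (m²·s⁻²) · (kg⁻¹·m⁻²·s³·A²) · s⁻¹ · (kg·m²·s⁻²·A⁻²) = m²·s⁻³.
Left is s⁻¹; right is m²·s⁻³ — different.

No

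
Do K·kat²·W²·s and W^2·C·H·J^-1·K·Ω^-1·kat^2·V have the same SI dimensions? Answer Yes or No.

Yes

Left side:
  kat = s⁻¹·mol.
  So kat² = s⁻²·mol².
  W = kg·m²·s⁻³.
  So W² = kg²·m⁴·s⁻⁶.
  Combining: K·kat²·W²·s = K · (s⁻²·mol²) · (kg²·m⁴·s⁻⁶) · s = kg²·m⁴·s⁻⁷·K·mol².
Right side:
  W = J/s (power = energy per time),
      = kg·m²·s⁻³.
  So W² = kg²·m⁴·s⁻⁶.
  C = A·s = s·A (charge = current × time).
  H = Wb/A (inductance = flux per current),
      = kg·m²·s⁻²·A⁻².
  J = N·m (work = force × distance),
      = kg·m²·s⁻².
  So J⁻¹ = kg⁻¹·m⁻²·s².
  Ω = V/A (resistance = voltage per current),
      = kg·m²·s⁻³·A⁻².
  So Ω⁻¹ = kg⁻¹·m⁻²·s³·A².
  kat = mol/s = s⁻¹·mol (catalytic activity).
  So kat² = s⁻²·mol².
  V = W/A (potential = power per current),
      = kg·m²·s⁻³·A⁻¹.
  Combining: W²·C·H·J⁻¹·K·Ω⁻¹·kat²·V = (kg²·m⁴·s⁻⁶) · (s·A) · (kg·m²·s⁻²·A⁻²) · (kg⁻¹·m⁻²·s²) · K · (kg⁻¹·m⁻²·s³·A²) · (s⁻²·mol²) · (kg·m²·s⁻³·A⁻¹) = kg²·m⁴·s⁻⁷·K·mol².
Both reduce to kg²·m⁴·s⁻⁷·K·mol².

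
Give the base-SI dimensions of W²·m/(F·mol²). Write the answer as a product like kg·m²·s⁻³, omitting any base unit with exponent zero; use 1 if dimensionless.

F = kg⁻¹·m⁻²·s⁴·A².
So F⁻¹ = kg·m²·s⁻⁴·A⁻².
W = kg·m²·s⁻³.
So W² = kg²·m⁴·s⁻⁶.
Combining: F⁻¹·W²·mol⁻²·m = (kg·m²·s⁻⁴·A⁻²) · (kg²·m⁴·s⁻⁶) · mol⁻² · m = kg³·m⁷·s⁻¹⁰·A⁻²·mol⁻².

kg³·m⁷·s⁻¹⁰·A⁻²·mol⁻²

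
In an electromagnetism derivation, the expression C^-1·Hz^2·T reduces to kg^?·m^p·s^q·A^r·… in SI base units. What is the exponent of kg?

C = A·s = s·A (charge = current × time).
So C⁻¹ = s⁻¹·A⁻¹.
Hz = 1/s = s⁻¹ (frequency is cycles per second).
So Hz² = s⁻².
T = Wb/m² (flux density = flux per area),
    = kg·s⁻²·A⁻¹.
Combining: C⁻¹·Hz²·T = (s⁻¹·A⁻¹) · s⁻² · (kg·s⁻²·A⁻¹) = kg·s⁻⁵·A⁻².
The exponent of kg is 1.

1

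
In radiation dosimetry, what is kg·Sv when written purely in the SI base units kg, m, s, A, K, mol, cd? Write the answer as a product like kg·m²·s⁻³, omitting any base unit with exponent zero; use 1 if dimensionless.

kg·m²·s⁻²

Sv = J/kg (equivalent dose = energy per mass),
    = m²·s⁻².
Combining: kg·Sv = kg · (m²·s⁻²) = kg·m²·s⁻².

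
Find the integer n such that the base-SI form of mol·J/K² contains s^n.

J = kg·m²·s⁻².
Combining: mol·K⁻²·J = mol · K⁻² · (kg·m²·s⁻²) = kg·m²·s⁻²·K⁻²·mol.
The exponent of s is -2.

-2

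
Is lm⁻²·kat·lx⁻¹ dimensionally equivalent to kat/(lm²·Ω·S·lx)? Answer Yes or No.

Yes

Left side:
  lm = cd·sr = cd (luminous flux; sr is dimensionless).
  So lm⁻² = cd⁻².
  kat = mol/s = s⁻¹·mol (catalytic activity).
  lx = lm/m² (illuminance = luminous flux per area),
      = m⁻²·cd.
  So lx⁻¹ = m²·cd⁻¹.
  Combining: lm⁻²·kat·lx⁻¹ = cd⁻² · (s⁻¹·mol) · (m²·cd⁻¹) = m²·s⁻¹·mol·cd⁻³.
Right side:
  kat = mol/s = s⁻¹·mol (catalytic activity).
  lm = cd·sr = cd (luminous flux; sr is dimensionless).
  So lm⁻² = cd⁻².
  Ω = V/A (resistance = voltage per current),
      = kg·m²·s⁻³·A⁻².
  So Ω⁻¹ = kg⁻¹·m⁻²·s³·A².
  S = 1/Ω (conductance is reciprocal resistance),
      = kg⁻¹·m⁻²·s³·A².
  So S⁻¹ = kg·m²·s⁻³·A⁻².
  lx = lm/m² (illuminance = luminous flux per area),
      = m⁻²·cd.
  So lx⁻¹ = m²·cd⁻¹.
  Combining: kat·lm⁻²·Ω⁻¹·S⁻¹·lx⁻¹ = (s⁻¹·mol) · cd⁻² · (kg⁻¹·m⁻²·s³·A²) · (kg·m²·s⁻³·A⁻²) · (m²·cd⁻¹) = m²·s⁻¹·mol·cd⁻³.
Both reduce to m²·s⁻¹·mol·cd⁻³.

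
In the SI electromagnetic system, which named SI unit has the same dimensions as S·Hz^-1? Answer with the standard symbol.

F

S = 1/Ω (conductance is reciprocal resistance),
    = kg⁻¹·m⁻²·s³·A².
Hz = 1/s = s⁻¹ (frequency is cycles per second).
So Hz⁻¹ = s.
Combining: S·Hz⁻¹ = (kg⁻¹·m⁻²·s³·A²) · s = kg⁻¹·m⁻²·s⁴·A².
kg⁻¹·m⁻²·s⁴·A² is the base-SI form of the farad.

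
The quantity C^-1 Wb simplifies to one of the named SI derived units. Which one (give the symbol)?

C = A·s = s·A (charge = current × time).
So C⁻¹ = s⁻¹·A⁻¹.
Wb = V·s (flux: a volt is a weber per second),
    = kg·m²·s⁻²·A⁻¹.
Combining: C⁻¹·Wb = (s⁻¹·A⁻¹) · (kg·m²·s⁻²·A⁻¹) = kg·m²·s⁻³·A⁻².
kg·m²·s⁻³·A⁻² is the base-SI form of the ohm.

Ω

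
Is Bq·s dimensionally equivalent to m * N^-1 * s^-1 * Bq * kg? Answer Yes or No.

Left side:
  Bq = 1/s = s⁻¹ (activity is decays per second).
  Combining: Bq·s = s⁻¹ · s = 1.
Right side:
  N = kg·m/s² = kg·m·s⁻² (force = mass × acceleration).
  So N⁻¹ = kg⁻¹·m⁻¹·s².
  Bq = 1/s = s⁻¹ (activity is decays per second).
  Combining: m·N⁻¹·s⁻¹·Bq·kg = m · (kg⁻¹·m⁻¹·s²) · s⁻¹ · s⁻¹ · kg = 1.
Both reduce to 1.

Yes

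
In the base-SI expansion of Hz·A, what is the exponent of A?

Hz = 1/s = s⁻¹ (frequency is cycles per second).
Combining: Hz·A = s⁻¹ · A = s⁻¹·A.
The exponent of A is 1.

1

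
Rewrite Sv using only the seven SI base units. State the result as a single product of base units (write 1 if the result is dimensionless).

m²·s⁻²

Sv = J/kg (equivalent dose = energy per mass),
    = m²·s⁻².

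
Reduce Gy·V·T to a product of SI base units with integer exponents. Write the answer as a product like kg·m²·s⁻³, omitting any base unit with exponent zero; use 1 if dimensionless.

Gy = J/kg (absorbed dose = energy per mass),
    = m²·s⁻².
V = W/A (potential = power per current),
    = kg·m²·s⁻³·A⁻¹.
T = Wb/m² (flux density = flux per area),
    = kg·s⁻²·A⁻¹.
Combining: Gy·V·T = (m²·s⁻²) · (kg·m²·s⁻³·A⁻¹) · (kg·s⁻²·A⁻¹) = kg²·m⁴·s⁻⁷·A⁻².

kg²·m⁴·s⁻⁷·A⁻²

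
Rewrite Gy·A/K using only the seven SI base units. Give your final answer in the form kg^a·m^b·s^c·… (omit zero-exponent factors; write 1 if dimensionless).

m²·s⁻²·A·K⁻¹

Gy = J/kg (absorbed dose = energy per mass),
    = m²·s⁻².
Combining: K⁻¹·Gy·A = K⁻¹ · (m²·s⁻²) · A = m²·s⁻²·A·K⁻¹.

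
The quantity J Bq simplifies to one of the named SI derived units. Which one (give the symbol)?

J = kg·m²·s⁻².
Bq = s⁻¹.
Combining: J·Bq = (kg·m²·s⁻²) · s⁻¹ = kg·m²·s⁻³.
kg·m²·s⁻³ is the base-SI form of the watt.

W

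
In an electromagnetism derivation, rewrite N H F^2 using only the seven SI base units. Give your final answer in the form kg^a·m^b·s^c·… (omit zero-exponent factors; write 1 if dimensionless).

m⁻¹·s⁴·A²

N = kg·m/s² = kg·m·s⁻² (force = mass × acceleration).
H = Wb/A (inductance = flux per current),
    = kg·m²·s⁻²·A⁻².
F = C/V (capacitance = charge per voltage),
    = A·s/(kg·m²·s⁻³·A⁻¹) (substituting C and V),
    = kg⁻¹·m⁻²·s⁴·A².
So F² = kg⁻²·m⁻⁴·s⁸·A⁴.
Combining: N·H·F² = (kg·m·s⁻²) · (kg·m²·s⁻²·A⁻²) · (kg⁻²·m⁻⁴·s⁸·A⁴) = m⁻¹·s⁴·A².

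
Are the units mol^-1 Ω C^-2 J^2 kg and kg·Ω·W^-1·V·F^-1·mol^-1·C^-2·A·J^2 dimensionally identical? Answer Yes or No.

Left side:
  Ω = V/A (resistance = voltage per current),
      = kg·m²·s⁻³·A⁻².
  C = A·s = s·A (charge = current × time).
  So C⁻² = s⁻²·A⁻².
  J = N·m (work = force × distance),
      = kg·m²·s⁻².
  So J² = kg²·m⁴·s⁻⁴.
  Combining: mol⁻¹·Ω·C⁻²·J²·kg = mol⁻¹ · (kg·m²·s⁻³·A⁻²) · (s⁻²·A⁻²) · (kg²·m⁴·s⁻⁴) · kg = kg⁴·m⁶·s⁻⁹·A⁻⁴·mol⁻¹.
Right side:
  Ω = kg·m²·s⁻³·A⁻².
  W = kg·m²·s⁻³.
  So W⁻¹ = kg⁻¹·m⁻²·s³.
  V = kg·m²·s⁻³·A⁻¹.
  F = kg⁻¹·m⁻²·s⁴·A².
  So F⁻¹ = kg·m²·s⁻⁴·A⁻².
  C = s·A.
  So C⁻² = s⁻²·A⁻².
  J = kg·m²·s⁻².
  So J² = kg²·m⁴·s⁻⁴.
  Combining: kg·Ω·W⁻¹·V·F⁻¹·mol⁻¹·C⁻²·A·J² = kg · (kg·m²·s⁻³·A⁻²) · (kg⁻¹·m⁻²·s³) · (kg·m²·s⁻³·A⁻¹) · (kg·m²·s⁻⁴·A⁻²) · mol⁻¹ · (s⁻²·A⁻²) · A · (kg²·m⁴·s⁻⁴) = kg⁵·m⁸·s⁻¹³·A⁻⁶·mol⁻¹.
Left is kg⁴·m⁶·s⁻⁹·A⁻⁴·mol⁻¹; right is kg⁵·m⁸·s⁻¹³·A⁻⁶·mol⁻¹ — different.

No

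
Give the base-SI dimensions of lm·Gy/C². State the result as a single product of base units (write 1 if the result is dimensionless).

lm = cd·sr = cd (luminous flux; sr is dimensionless).
Gy = J/kg (absorbed dose = energy per mass),
    = m²·s⁻².
C = A·s = s·A (charge = current × time).
So C⁻² = s⁻²·A⁻².
Combining: lm·Gy·C⁻² = cd · (m²·s⁻²) · (s⁻²·A⁻²) = m²·s⁻⁴·A⁻²·cd.

m²·s⁻⁴·A⁻²·cd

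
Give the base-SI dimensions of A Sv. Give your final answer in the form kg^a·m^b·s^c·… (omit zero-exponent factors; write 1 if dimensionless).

m²·s⁻²·A

Sv = J/kg (equivalent dose = energy per mass),
    = m²·s⁻².
Combining: A·Sv = A · (m²·s⁻²) = m²·s⁻²·A.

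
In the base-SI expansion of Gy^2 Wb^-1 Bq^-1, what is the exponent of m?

Gy = m²·s⁻².
So Gy² = m⁴·s⁻⁴.
Wb = kg·m²·s⁻²·A⁻¹.
So Wb⁻¹ = kg⁻¹·m⁻²·s²·A.
Bq = s⁻¹.
So Bq⁻¹ = s.
Combining: Gy²·Wb⁻¹·Bq⁻¹ = (m⁴·s⁻⁴) · (kg⁻¹·m⁻²·s²·A) · s = kg⁻¹·m²·s⁻¹·A.
The exponent of m is 2.

2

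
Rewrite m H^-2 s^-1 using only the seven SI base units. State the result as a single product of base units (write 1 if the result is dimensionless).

kg⁻²·m⁻³·s³·A⁴

H = Wb/A (inductance = flux per current),
    = kg·m²·s⁻²·A⁻².
So H⁻² = kg⁻²·m⁻⁴·s⁴·A⁴.
Combining: m·H⁻²·s⁻¹ = m · (kg⁻²·m⁻⁴·s⁴·A⁴) · s⁻¹ = kg⁻²·m⁻³·s³·A⁴.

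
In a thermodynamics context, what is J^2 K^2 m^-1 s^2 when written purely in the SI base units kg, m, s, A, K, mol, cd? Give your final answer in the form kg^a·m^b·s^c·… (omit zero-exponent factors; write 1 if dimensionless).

J = N·m (work = force × distance),
    = kg·m²·s⁻².
So J² = kg²·m⁴·s⁻⁴.
Combining: J²·K²·m⁻¹·s² = (kg²·m⁴·s⁻⁴) · K² · m⁻¹ · s² = kg²·m³·s⁻²·K².

kg²·m³·s⁻²·K²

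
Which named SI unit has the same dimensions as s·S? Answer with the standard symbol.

S = 1/Ω (conductance is reciprocal resistance),
    = kg⁻¹·m⁻²·s³·A².
Combining: s·S = s · (kg⁻¹·m⁻²·s³·A²) = kg⁻¹·m⁻²·s⁴·A².
kg⁻¹·m⁻²·s⁴·A² is the base-SI form of the farad.

F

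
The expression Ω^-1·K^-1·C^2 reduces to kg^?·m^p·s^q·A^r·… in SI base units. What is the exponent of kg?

-1

Ω = kg·m²·s⁻³·A⁻².
So Ω⁻¹ = kg⁻¹·m⁻²·s³·A².
C = s·A.
So C² = s²·A².
Combining: Ω⁻¹·K⁻¹·C² = (kg⁻¹·m⁻²·s³·A²) · K⁻¹ · (s²·A²) = kg⁻¹·m⁻²·s⁵·A⁴·K⁻¹.
The exponent of kg is -1.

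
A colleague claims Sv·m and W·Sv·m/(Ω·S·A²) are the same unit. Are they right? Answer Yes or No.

No

Left side:
  Sv = J/kg (equivalent dose = energy per mass),
      = m²·s⁻².
  Combining: Sv·m = (m²·s⁻²) · m = m³·s⁻².
Right side:
  W = J/s (power = energy per time),
      = kg·m²·s⁻³.
  Ω = V/A (resistance = voltage per current),
      = kg·m²·s⁻³·A⁻².
  So Ω⁻¹ = kg⁻¹·m⁻²·s³·A².
  S = 1/Ω (conductance is reciprocal resistance),
      = kg⁻¹·m⁻²·s³·A².
  So S⁻¹ = kg·m²·s⁻³·A⁻².
  Sv = J/kg (equivalent dose = energy per mass),
      = m²·s⁻².
  Combining: W·Ω⁻¹·S⁻¹·Sv·A⁻²·m = (kg·m²·s⁻³) · (kg⁻¹·m⁻²·s³·A²) · (kg·m²·s⁻³·A⁻²) · (m²·s⁻²) · A⁻² · m = kg·m⁵·s⁻⁵·A⁻².
Left is m³·s⁻²; right is kg·m⁵·s⁻⁵·A⁻² — different.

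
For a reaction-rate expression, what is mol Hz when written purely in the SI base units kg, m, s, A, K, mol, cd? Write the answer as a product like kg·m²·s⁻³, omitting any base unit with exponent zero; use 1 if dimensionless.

Hz = 1/s = s⁻¹ (frequency is cycles per second).
Combining: mol·Hz = mol · s⁻¹ = s⁻¹·mol.

s⁻¹·mol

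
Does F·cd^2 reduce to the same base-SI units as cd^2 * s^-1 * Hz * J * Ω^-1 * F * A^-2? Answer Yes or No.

Left side:
  F = C/V (capacitance = charge per voltage),
      = A·s/(kg·m²·s⁻³·A⁻¹) (substituting C and V),
      = kg⁻¹·m⁻²·s⁴·A².
  Combining: F·cd² = (kg⁻¹·m⁻²·s⁴·A²) · cd² = kg⁻¹·m⁻²·s⁴·A²·cd².
Right side:
  Hz = 1/s = s⁻¹ (frequency is cycles per second).
  J = N·m (work = force × distance),
      = kg·m²·s⁻².
  Ω = V/A (resistance = voltage per current),
      = kg·m²·s⁻³·A⁻².
  So Ω⁻¹ = kg⁻¹·m⁻²·s³·A².
  F = C/V (capacitance = charge per voltage),
      = A·s/(kg·m²·s⁻³·A⁻¹) (substituting C and V),
      = kg⁻¹·m⁻²·s⁴·A².
  Combining: cd²·s⁻¹·Hz·J·Ω⁻¹·F·A⁻² = cd² · s⁻¹ · s⁻¹ · (kg·m²·s⁻²) · (kg⁻¹·m⁻²·s³·A²) · (kg⁻¹·m⁻²·s⁴·A²) · A⁻² = kg⁻¹·m⁻²·s³·A²·cd².
Left is kg⁻¹·m⁻²·s⁴·A²·cd²; right is kg⁻¹·m⁻²·s³·A²·cd² — different.

No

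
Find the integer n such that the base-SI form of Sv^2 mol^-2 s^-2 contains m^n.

4

Sv = J/kg (equivalent dose = energy per mass),
    = m²·s⁻².
So Sv² = m⁴·s⁻⁴.
Combining: Sv²·mol⁻²·s⁻² = (m⁴·s⁻⁴) · mol⁻² · s⁻² = m⁴·s⁻⁶·mol⁻².
The exponent of m is 4.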